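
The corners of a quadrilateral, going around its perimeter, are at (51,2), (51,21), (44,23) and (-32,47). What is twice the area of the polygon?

1561

The shoelace formula gives twice the area as |(51·21 − 51·2) + (51·23 − 44·21) + (44·47 − (-32)·23) + ((-32)·2 − 51·47)| = 1561, so the area is 1561/2.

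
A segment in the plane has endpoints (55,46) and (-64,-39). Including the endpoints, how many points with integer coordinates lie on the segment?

18

The number of lattice points on a segment between lattice points is gcd(|Δx|,|Δy|) + 1 = gcd(119,85) + 1 = 17 + 1 = 18.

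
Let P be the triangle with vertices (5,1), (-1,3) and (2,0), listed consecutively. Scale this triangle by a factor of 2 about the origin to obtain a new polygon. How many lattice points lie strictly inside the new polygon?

Using the shoelace formula, 2A = |(5·3 − (-1)·1) + ((-1)·0 − 2·3) + (2·1 − 5·0)| = 12, so the area is 6.
Along each edge there are gcd(|Δx|,|Δy|)+1 lattice points, so counting each shared vertex once the boundary has gcd(6,2) + gcd(3,3) + gcd(3,1) = 2+3+1 = 6.
Scaling by 2 multiplies the area by 2² = 4 (so the new area is 24) and multiplies the boundary lattice-point count by 2, giving 12.
By Pick's theorem, the interior count of the dilated polygon is 24 − 12/2 + 1 = 19.

19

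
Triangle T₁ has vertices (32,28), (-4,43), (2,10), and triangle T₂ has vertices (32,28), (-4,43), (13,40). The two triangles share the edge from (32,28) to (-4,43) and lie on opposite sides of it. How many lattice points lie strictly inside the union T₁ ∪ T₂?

618

The union is the simple quadrilateral with vertices (32,28), (2,10), (-4,43), (13,40) in order.
Using the shoelace formula, 2A = |(32·10 − 2·28) + (2·43 − (-4)·10) + ((-4)·40 − 13·43) + (13·28 − 32·40)| = 1245, so the area is 1245/2.
The number of boundary lattice points is Σ gcd(|Δx|,|Δy|) = gcd(30,18) + gcd(6,33) + gcd(17,3) + gcd(19,12) = 6+3+1+1 = 11.
By Pick's theorem I = A − B/2 + 1 = 1245/2 − 11/2 + 1 = 618.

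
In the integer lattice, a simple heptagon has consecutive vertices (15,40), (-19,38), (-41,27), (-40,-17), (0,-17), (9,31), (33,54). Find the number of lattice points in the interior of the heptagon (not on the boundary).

By the shoelace formula, twice the signed area is |(15·38 − (-19)·40) + ((-19)·27 − (-41)·38) + ((-41)·(-17) − (-40)·27) + ((-40)·(-17) − 0·(-17)) + (0·31 − 9·(-17)) + (9·54 − 33·31) + (33·40 − 15·54)| = 4958, so the area is 2479.
Summing gcd(|Δx|,|Δy|) over the edges gives the boundary count: gcd(34,2) + gcd(22,11) + gcd(1,44) + gcd(40,0) + gcd(9,48) + gcd(24,23) + gcd(18,14) = 2+11+1+40+3+1+2 = 60.
By Pick's theorem A = I + B/2 − 1, so I = 2479 − 60/2 + 1 = 2450.

2450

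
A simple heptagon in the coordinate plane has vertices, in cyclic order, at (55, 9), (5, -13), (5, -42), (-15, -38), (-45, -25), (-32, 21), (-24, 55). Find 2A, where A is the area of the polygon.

9302

By the shoelace formula, twice the signed area is |(55·(-13) − 5·9) + (5·(-42) − 5·(-13)) + (5·(-38) − (-15)·(-42)) + ((-15)·(-25) − (-45)·(-38)) + ((-45)·21 − (-32)·(-25)) + ((-32)·55 − (-24)·21) + ((-24)·9 − 55·55)| = 9302, so the area is 4651.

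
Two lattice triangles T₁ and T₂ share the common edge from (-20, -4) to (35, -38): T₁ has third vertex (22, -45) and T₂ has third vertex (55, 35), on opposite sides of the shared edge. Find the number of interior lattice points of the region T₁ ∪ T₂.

The union is the simple quadrilateral with vertices (-20, -4), (22, -45), (35, -38), (55, 35) in order.
Using the shoelace formula, 2A = |[(-20)·(-45) − 22·(-4)] + [22·(-38) − 35·(-45)] + [35·35 − 55·(-38)] + [55·(-4) − (-20)·35]| = 5522, so the area is 2761.
Along each edge there are gcd(|Δx|,|Δy|)+1 lattice points, so counting each shared vertex once the boundary has gcd(42,41) + gcd(13,7) + gcd(20,73) + gcd(75,39) = 1+1+1+3 = 6.
By Pick's theorem I = A − B/2 + 1 = 2761 − 6/2 + 1 = 2759.

2759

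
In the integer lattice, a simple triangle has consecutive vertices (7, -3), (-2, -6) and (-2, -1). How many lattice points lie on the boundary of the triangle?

9

The number of boundary lattice points is Σ gcd(|Δx|,|Δy|) = gcd(9,3) + gcd(0,5) + gcd(9,2) = 3+5+1 = 9.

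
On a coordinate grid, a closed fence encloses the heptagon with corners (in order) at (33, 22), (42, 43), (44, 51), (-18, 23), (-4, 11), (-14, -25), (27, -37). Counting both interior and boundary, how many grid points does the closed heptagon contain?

The shoelace formula gives twice the area as |(33·43 − 42·22) + (42·51 − 44·43) + (44·23 − (-18)·51) + ((-18)·11 − (-4)·23) + ((-4)·(-25) − (-14)·11) + ((-14)·(-37) − 27·(-25)) + (27·22 − 33·(-37))| = 5831, so the area is 2915.5.
The number of boundary lattice points is Σ gcd(|Δx|,|Δy|) = gcd(9,21) + gcd(2,8) + gcd(62,28) + gcd(14,12) + gcd(10,36) + gcd(41,12) + gcd(6,59) = 3+2+2+2+2+1+1 = 13.
Pick's theorem gives I = A − B/2 + 1 = 2915.5 − 13/2 + 1 = 2910, so the closed region contains I + B = 2910 + 13 = 2923 lattice points.

2923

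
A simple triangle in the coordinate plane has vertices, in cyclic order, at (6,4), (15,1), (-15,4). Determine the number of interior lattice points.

19

Using the shoelace formula, 2A = |(6·1 − 15·4) + (15·4 − (-15)·1) + ((-15)·4 − 6·4)| = 63, so the area is 31.5.
Summing gcd(|Δx|,|Δy|) over the edges gives the boundary count: gcd(9,3) + gcd(30,3) + gcd(21,0) = 3+3+21 = 27.
Pick's theorem gives I = A − B/2 + 1 = 31.5 − 27/2 + 1 = 19.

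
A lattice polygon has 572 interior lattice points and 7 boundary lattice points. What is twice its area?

1149

By Pick's theorem, A = I + B/2 − 1 = 572 + 7/2 − 1 = 1149/2.
Hence 2A = 1149.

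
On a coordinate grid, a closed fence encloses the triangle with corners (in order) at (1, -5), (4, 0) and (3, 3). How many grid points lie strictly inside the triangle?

6

By the shoelace formula, twice the signed area is |[1·0 − 4·(-5)] + [4·3 − 3·0] + [3·(-5) − 1·3]| = 14, so the area is 7.
Along each edge there are gcd(|Δx|,|Δy|)+1 lattice points, so counting each shared vertex once the boundary has gcd(3,5) + gcd(1,3) + gcd(2,8) = 1+1+2 = 4.
By Pick's theorem A = I + B/2 − 1, so I = 7 − 4/2 + 1 = 6.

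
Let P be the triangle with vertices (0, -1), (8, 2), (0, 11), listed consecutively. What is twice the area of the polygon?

The shoelace formula gives twice the area as |[0·2 − 8·(-1)] + [8·11 − 0·2] + [0·(-1) − 0·11]| = 96, so the area is 48.

96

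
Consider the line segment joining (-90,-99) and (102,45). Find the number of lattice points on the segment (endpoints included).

The number of lattice points on a segment between lattice points is gcd(|Δx|,|Δy|) + 1 = gcd(192,144) + 1 = 48 + 1 = 49.

49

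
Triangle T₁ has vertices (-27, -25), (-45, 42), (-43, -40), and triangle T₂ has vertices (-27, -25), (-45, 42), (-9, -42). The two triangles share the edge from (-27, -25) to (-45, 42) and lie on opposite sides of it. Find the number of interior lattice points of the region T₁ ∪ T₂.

The union is the simple quadrilateral with vertices (-27, -25), (-43, -40), (-45, 42), (-9, -42) in order.
Using the shoelace formula, 2A = |((-27)·(-40) − (-43)·(-25)) + ((-43)·42 − (-45)·(-40)) + ((-45)·(-42) − (-9)·42) + ((-9)·(-25) − (-27)·(-42))| = 2242, so the area is 1121.
The number of boundary lattice points is Σ gcd(|Δx|,|Δy|) = gcd(16,15) + gcd(2,82) + gcd(36,84) + gcd(18,17) = 1+2+12+1 = 16.
By Pick's theorem I = A − B/2 + 1 = 1121 − 16/2 + 1 = 1114.

1114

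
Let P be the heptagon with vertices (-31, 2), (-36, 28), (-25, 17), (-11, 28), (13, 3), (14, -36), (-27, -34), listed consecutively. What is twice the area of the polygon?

The shoelace formula gives twice the area as |[(-31)·28 − (-36)·2] + [(-36)·17 − (-25)·28] + [(-25)·28 − (-11)·17] + [(-11)·3 − 13·28] + [13·(-36) − 14·3] + [14·(-34) − (-27)·(-36)] + [(-27)·2 − (-31)·(-34)]| = 4684, so the area is 2342.

4684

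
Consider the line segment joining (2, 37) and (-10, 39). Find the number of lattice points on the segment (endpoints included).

3

The number of lattice points on a segment between lattice points is gcd(|Δx|,|Δy|) + 1 = gcd(12,2) + 1 = 2 + 1 = 3.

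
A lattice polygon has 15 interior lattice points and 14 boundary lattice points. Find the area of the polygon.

Pick's theorem states A = I + B/2 − 1, so A = 15 + 14/2 − 1 = 21.

21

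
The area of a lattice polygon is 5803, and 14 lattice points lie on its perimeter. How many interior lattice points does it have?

5797

From Pick's theorem, I = A − B/2 + 1 = 5803 − 14/2 + 1 = 5797.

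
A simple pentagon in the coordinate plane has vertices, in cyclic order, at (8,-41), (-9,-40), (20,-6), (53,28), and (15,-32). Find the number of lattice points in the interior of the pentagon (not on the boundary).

By the shoelace formula, twice the signed area is |[8·(-40) − (-9)·(-41)] + [(-9)·(-6) − 20·(-40)] + [20·28 − 53·(-6)] + [53·(-32) − 15·28] + [15·(-41) − 8·(-32)]| = 1432, so the area is 716.
Along each edge there are gcd(|Δx|,|Δy|)+1 lattice points, so counting each shared vertex once the boundary has gcd(17,1) + gcd(29,34) + gcd(33,34) + gcd(38,60) + gcd(7,9) = 1+1+1+2+1 = 6.
By Pick's theorem A = I + B/2 − 1, so I = 716 − 6/2 + 1 = 714.

714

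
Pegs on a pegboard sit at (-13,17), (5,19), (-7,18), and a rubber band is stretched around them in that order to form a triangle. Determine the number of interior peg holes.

Using the shoelace formula, 2A = |[(-13)·19 − 5·17] + [5·18 − (-7)·19] + [(-7)·17 − (-13)·18]| = 6, so the area is 3.
The number of boundary lattice points is Σ gcd(|Δx|,|Δy|) = gcd(18,2) + gcd(12,1) + gcd(6,1) = 2+1+1 = 4.
Pick's theorem gives I = A − B/2 + 1 = 3 − 4/2 + 1 = 2.

2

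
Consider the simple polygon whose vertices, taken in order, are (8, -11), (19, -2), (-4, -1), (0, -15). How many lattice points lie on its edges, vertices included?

8

The number of boundary lattice points is Σ gcd(|Δx|,|Δy|) = gcd(11,9) + gcd(23,1) + gcd(4,14) + gcd(8,4) = 1+1+2+4 = 8.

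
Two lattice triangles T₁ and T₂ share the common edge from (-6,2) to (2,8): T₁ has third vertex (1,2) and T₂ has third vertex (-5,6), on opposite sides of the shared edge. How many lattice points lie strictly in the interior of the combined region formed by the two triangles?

30

The union is the simple quadrilateral with vertices (-6,2), (1,2), (2,8), (-5,6) in order.
By the shoelace formula, twice the signed area is |[(-6)·2 − 1·2] + [1·8 − 2·2] + [2·6 − (-5)·8] + [(-5)·2 − (-6)·6]| = 68, so the area is 34.
Summing gcd(|Δx|,|Δy|) over the edges gives the boundary count: gcd(7,0) + gcd(1,6) + gcd(7,2) + gcd(1,4) = 7+1+1+1 = 10.
By Pick's theorem I = A − B/2 + 1 = 34 − 10/2 + 1 = 30.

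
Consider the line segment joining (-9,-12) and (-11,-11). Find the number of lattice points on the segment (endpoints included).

2

The number of lattice points on a segment between lattice points is gcd(|Δx|,|Δy|) + 1 = gcd(2,1) + 1 = 1 + 1 = 2.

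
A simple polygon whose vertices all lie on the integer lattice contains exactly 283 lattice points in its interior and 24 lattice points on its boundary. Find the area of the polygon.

By Pick's theorem, A = I + B/2 − 1 = 283 + 24/2 − 1 = 294.

294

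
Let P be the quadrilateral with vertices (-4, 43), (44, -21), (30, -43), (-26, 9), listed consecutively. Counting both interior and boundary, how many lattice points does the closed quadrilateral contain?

2513

Using the shoelace formula, 2A = |((-4)·(-21) − 44·43) + (44·(-43) − 30·(-21)) + (30·9 − (-26)·(-43)) + ((-26)·43 − (-4)·9)| = 5000, so the area is 2500.
Summing gcd(|Δx|,|Δy|) over the edges gives the boundary count: gcd(48,64) + gcd(14,22) + gcd(56,52) + gcd(22,34) = 16+2+4+2 = 24.
Pick's theorem gives I = A − B/2 + 1 = 2500 − 24/2 + 1 = 2489, so the closed region contains I + B = 2489 + 24 = 2513 lattice points.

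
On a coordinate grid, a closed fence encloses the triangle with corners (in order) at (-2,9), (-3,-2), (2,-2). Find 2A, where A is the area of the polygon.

55

By the shoelace formula, twice the signed area is |[(-2)·(-2) − (-3)·9] + [(-3)·(-2) − 2·(-2)] + [2·9 − (-2)·(-2)]| = 55, so the area is 55/2.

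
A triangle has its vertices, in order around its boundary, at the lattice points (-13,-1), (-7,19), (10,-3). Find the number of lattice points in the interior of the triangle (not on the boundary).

235

The shoelace formula gives twice the area as |[(-13)·19 − (-7)·(-1)] + [(-7)·(-3) − 10·19] + [10·(-1) − (-13)·(-3)]| = 472, so the area is 236.
Summing gcd(|Δx|,|Δy|) over the edges gives the boundary count: gcd(6,20) + gcd(17,22) + gcd(23,2) = 2+1+1 = 4.
By Pick's theorem A = I + B/2 − 1, so I = 236 − 4/2 + 1 = 235.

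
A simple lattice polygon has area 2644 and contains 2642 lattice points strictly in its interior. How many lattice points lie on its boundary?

Pick's theorem gives A = I + B/2 − 1, so B = 2(A − I + 1) = 2(2644 − 2642 + 1) = 6.

6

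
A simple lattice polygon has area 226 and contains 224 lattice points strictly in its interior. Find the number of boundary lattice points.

Pick's theorem gives A = I + B/2 − 1, so B = 2(A − I + 1) = 2(226 − 224 + 1) = 6.

6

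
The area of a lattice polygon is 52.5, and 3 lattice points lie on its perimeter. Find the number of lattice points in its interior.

Pick's theorem A = I + B/2 − 1 rearranges to I = A − B/2 + 1 = 52.5 − 3/2 + 1 = 52.

52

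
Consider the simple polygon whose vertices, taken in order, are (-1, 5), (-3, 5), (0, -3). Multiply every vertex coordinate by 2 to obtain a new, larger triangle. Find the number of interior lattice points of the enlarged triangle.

29

The shoelace formula gives twice the area as |[(-1)·5 − (-3)·5] + [(-3)·(-3) − 0·5] + [0·5 − (-1)·(-3)]| = 16, so the area is 8.
The number of boundary lattice points is Σ gcd(|Δx|,|Δy|) = gcd(2,0) + gcd(3,8) + gcd(1,8) = 2+1+1 = 4.
Scaling by 2 multiplies the area by 2² = 4 (so the new area is 32) and multiplies the boundary lattice-point count by 2, giving 8.
By Pick's theorem, the interior count of the dilated polygon is 32 − 8/2 + 1 = 29.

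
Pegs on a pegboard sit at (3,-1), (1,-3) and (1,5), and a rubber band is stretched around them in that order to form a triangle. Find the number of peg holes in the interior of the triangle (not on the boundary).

3

By the shoelace formula, twice the signed area is |(3·(-3) − 1·(-1)) + (1·5 − 1·(-3)) + (1·(-1) − 3·5)| = 16, so the area is 8.
Summing gcd(|Δx|,|Δy|) over the edges gives the boundary count: gcd(2,2) + gcd(0,8) + gcd(2,6) = 2+8+2 = 12.
By Pick's theorem A = I + B/2 − 1, so I = 8 − 12/2 + 1 = 3.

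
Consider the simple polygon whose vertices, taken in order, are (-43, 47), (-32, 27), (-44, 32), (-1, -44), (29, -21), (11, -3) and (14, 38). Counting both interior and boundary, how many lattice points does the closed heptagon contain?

3348

Using the shoelace formula, 2A = |((-43)·27 − (-32)·47) + ((-32)·32 − (-44)·27) + ((-44)·(-44) − (-1)·32) + ((-1)·(-21) − 29·(-44)) + (29·(-3) − 11·(-21)) + (11·38 − 14·(-3)) + (14·47 − (-43)·38)| = 6668, so the area is 3334.
Summing gcd(|Δx|,|Δy|) over the edges gives the boundary count: gcd(11,20) + gcd(12,5) + gcd(43,76) + gcd(30,23) + gcd(18,18) + gcd(3,41) + gcd(57,9) = 1+1+1+1+18+1+3 = 26.
Pick's theorem gives I = A − B/2 + 1 = 3334 − 26/2 + 1 = 3322, so the closed region contains I + B = 3322 + 26 = 3348 lattice points.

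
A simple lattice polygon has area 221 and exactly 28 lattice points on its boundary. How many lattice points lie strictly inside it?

From Pick's theorem, I = A − B/2 + 1 = 221 − 28/2 + 1 = 208.

208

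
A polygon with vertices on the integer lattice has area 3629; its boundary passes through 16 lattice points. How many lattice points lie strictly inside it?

3622

Pick's theorem A = I + B/2 − 1 rearranges to I = A − B/2 + 1 = 3629 − 16/2 + 1 = 3622.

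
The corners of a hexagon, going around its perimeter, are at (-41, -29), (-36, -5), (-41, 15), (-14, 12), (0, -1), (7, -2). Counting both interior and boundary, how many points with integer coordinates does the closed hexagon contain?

1073

The shoelace formula gives twice the area as |((-41)·(-5) − (-36)·(-29)) + ((-36)·15 − (-41)·(-5)) + ((-41)·12 − (-14)·15) + ((-14)·(-1) − 0·12) + (0·(-2) − 7·(-1)) + (7·(-29) − (-41)·(-2))| = 2130, so the area is 1065.
The number of boundary lattice points is Σ gcd(|Δx|,|Δy|) = gcd(5,24) + gcd(5,20) + gcd(27,3) + gcd(14,13) + gcd(7,1) + gcd(48,27) = 1+5+3+1+1+3 = 14.
Pick's theorem gives I = A − B/2 + 1 = 1065 − 14/2 + 1 = 1059, so the closed region contains I + B = 1059 + 14 = 1073 lattice points.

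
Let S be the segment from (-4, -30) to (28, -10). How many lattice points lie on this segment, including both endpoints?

5

The number of lattice points on a segment between lattice points is gcd(|Δx|,|Δy|) + 1 = gcd(32,20) + 1 = 4 + 1 = 5.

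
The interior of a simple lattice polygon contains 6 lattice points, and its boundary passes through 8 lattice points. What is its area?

9

Pick's theorem states A = I + B/2 − 1, so A = 6 + 8/2 − 1 = 9.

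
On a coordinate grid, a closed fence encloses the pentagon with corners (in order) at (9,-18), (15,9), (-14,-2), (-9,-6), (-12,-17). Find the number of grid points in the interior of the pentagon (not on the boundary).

479

The shoelace formula gives twice the area as |(9·9 − 15·(-18)) + (15·(-2) − (-14)·9) + ((-14)·(-6) − (-9)·(-2)) + ((-9)·(-17) − (-12)·(-6)) + ((-12)·(-18) − 9·(-17))| = 963, so the area is 481.5.
Summing gcd(|Δx|,|Δy|) over the edges gives the boundary count: gcd(6,27) + gcd(29,11) + gcd(5,4) + gcd(3,11) + gcd(21,1) = 3+1+1+1+1 = 7.
By Pick's theorem A = I + B/2 − 1, so I = 481.5 − 7/2 + 1 = 479.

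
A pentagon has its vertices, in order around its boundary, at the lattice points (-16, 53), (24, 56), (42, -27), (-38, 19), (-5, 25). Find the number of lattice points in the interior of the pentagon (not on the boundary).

3055

By the shoelace formula, twice the signed area is |[(-16)·56 − 24·53] + [24·(-27) − 42·56] + [42·19 − (-38)·(-27)] + [(-38)·25 − (-5)·19] + [(-5)·53 − (-16)·25]| = 6116, so the area is 3058.
Along each edge there are gcd(|Δx|,|Δy|)+1 lattice points, so counting each shared vertex once the boundary has gcd(40,3) + gcd(18,83) + gcd(80,46) + gcd(33,6) + gcd(11,28) = 1+1+2+3+1 = 8.
Pick's theorem gives I = A − B/2 + 1 = 3058 − 8/2 + 1 = 3055.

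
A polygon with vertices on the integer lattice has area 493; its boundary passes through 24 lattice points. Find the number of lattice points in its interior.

482

Pick's theorem A = I + B/2 − 1 rearranges to I = A − B/2 + 1 = 493 − 24/2 + 1 = 482.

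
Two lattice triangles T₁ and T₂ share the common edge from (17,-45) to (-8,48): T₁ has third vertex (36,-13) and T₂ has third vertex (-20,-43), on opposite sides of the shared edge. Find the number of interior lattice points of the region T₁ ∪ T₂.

2978

The union is the simple quadrilateral with vertices (17,-45), (36,-13), (-8,48), (-20,-43) in order.
By the shoelace formula, twice the signed area is |(17·(-13) − 36·(-45)) + (36·48 − (-8)·(-13)) + ((-8)·(-43) − (-20)·48) + ((-20)·(-45) − 17·(-43))| = 5958, so the area is 2979.
The number of boundary lattice points is Σ gcd(|Δx|,|Δy|) = gcd(19,32) + gcd(44,61) + gcd(12,91) + gcd(37,2) = 1+1+1+1 = 4.
By Pick's theorem I = A − B/2 + 1 = 2979 − 4/2 + 1 = 2978.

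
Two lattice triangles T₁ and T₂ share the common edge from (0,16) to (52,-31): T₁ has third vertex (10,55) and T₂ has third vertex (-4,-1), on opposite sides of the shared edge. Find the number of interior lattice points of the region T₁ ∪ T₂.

The union is the simple quadrilateral with vertices (0,16), (10,55), (52,-31), (-4,-1) in order.
Using the shoelace formula, 2A = |[0·55 − 10·16] + [10·(-31) − 52·55] + [52·(-1) − (-4)·(-31)] + [(-4)·16 − 0·(-1)]| = 3570, so the area is 1785.
Along each edge there are gcd(|Δx|,|Δy|)+1 lattice points, so counting each shared vertex once the boundary has gcd(10,39) + gcd(42,86) + gcd(56,30) + gcd(4,17) = 1+2+2+1 = 6.
By Pick's theorem I = A − B/2 + 1 = 1785 − 6/2 + 1 = 1783.

1783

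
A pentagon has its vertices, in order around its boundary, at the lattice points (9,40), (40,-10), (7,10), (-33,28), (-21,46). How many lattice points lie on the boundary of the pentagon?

Summing gcd(|Δx|,|Δy|) over the edges gives the boundary count: gcd(31,50) + gcd(33,20) + gcd(40,18) + gcd(12,18) + gcd(30,6) = 1+1+2+6+6 = 16.

16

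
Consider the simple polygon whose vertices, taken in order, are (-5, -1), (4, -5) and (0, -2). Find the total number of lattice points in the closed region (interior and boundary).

8

The shoelace formula gives twice the area as |((-5)·(-5) − 4·(-1)) + (4·(-2) − 0·(-5)) + (0·(-1) − (-5)·(-2))| = 11, so the area is 5.5.
The number of boundary lattice points is Σ gcd(|Δx|,|Δy|) = gcd(9,4) + gcd(4,3) + gcd(5,1) = 1+1+1 = 3.
Pick's theorem gives I = A − B/2 + 1 = 5.5 − 3/2 + 1 = 5, so the closed region contains I + B = 5 + 3 = 8 lattice points.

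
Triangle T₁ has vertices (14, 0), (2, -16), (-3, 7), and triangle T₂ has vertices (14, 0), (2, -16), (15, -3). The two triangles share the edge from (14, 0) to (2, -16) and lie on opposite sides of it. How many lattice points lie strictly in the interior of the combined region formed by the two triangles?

The union is the simple quadrilateral with vertices (14, 0), (-3, 7), (2, -16), (15, -3) in order.
The shoelace formula gives twice the area as |(14·7 − (-3)·0) + ((-3)·(-16) − 2·7) + (2·(-3) − 15·(-16)) + (15·0 − 14·(-3))| = 408, so the area is 204.
The number of boundary lattice points is Σ gcd(|Δx|,|Δy|) = gcd(17,7) + gcd(5,23) + gcd(13,13) + gcd(1,3) = 1+1+13+1 = 16.
By Pick's theorem I = A − B/2 + 1 = 204 − 16/2 + 1 = 197.

197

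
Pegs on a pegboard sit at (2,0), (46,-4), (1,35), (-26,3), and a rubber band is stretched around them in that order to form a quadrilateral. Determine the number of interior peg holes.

The shoelace formula gives twice the area as |(2·(-4) − 46·0) + (46·35 − 1·(-4)) + (1·3 − (-26)·35) + ((-26)·0 − 2·3)| = 2513, so the area is 2513/2.
The number of boundary lattice points is Σ gcd(|Δx|,|Δy|) = gcd(44,4) + gcd(45,39) + gcd(27,32) + gcd(28,3) = 4+3+1+1 = 9.
By Pick's theorem A = I + B/2 − 1, so I = 2513/2 − 9/2 + 1 = 1253.

1253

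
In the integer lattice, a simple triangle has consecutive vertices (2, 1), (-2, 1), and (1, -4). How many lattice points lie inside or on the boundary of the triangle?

14

By the shoelace formula, twice the signed area is |[2·1 − (-2)·1] + [(-2)·(-4) − 1·1] + [1·1 − 2·(-4)]| = 20, so the area is 10.
The number of boundary lattice points is Σ gcd(|Δx|,|Δy|) = gcd(4,0) + gcd(3,5) + gcd(1,5) = 4+1+1 = 6.
Pick's theorem gives I = A − B/2 + 1 = 10 − 6/2 + 1 = 8, so the closed region contains I + B = 8 + 6 = 14 lattice points.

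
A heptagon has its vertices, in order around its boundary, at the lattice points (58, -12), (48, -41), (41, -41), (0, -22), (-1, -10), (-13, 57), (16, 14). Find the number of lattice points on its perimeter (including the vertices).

The number of boundary lattice points is Σ gcd(|Δx|,|Δy|) = gcd(10,29) + gcd(7,0) + gcd(41,19) + gcd(1,12) + gcd(12,67) + gcd(29,43) + gcd(42,26) = 1+7+1+1+1+1+2 = 14.

14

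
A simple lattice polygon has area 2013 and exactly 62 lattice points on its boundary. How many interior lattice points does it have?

1983

Pick's theorem A = I + B/2 − 1 rearranges to I = A − B/2 + 1 = 2013 − 62/2 + 1 = 1983.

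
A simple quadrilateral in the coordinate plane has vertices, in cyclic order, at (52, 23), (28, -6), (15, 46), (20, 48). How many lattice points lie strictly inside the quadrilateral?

Using the shoelace formula, 2A = |[52·(-6) − 28·23] + [28·46 − 15·(-6)] + [15·48 − 20·46] + [20·23 − 52·48]| = 1814, so the area is 907.
Summing gcd(|Δx|,|Δy|) over the edges gives the boundary count: gcd(24,29) + gcd(13,52) + gcd(5,2) + gcd(32,25) = 1+13+1+1 = 16.
By Pick's theorem A = I + B/2 − 1, so I = 907 − 16/2 + 1 = 900.

900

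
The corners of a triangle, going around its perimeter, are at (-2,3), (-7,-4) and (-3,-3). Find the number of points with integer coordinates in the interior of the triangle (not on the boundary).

By the shoelace formula, twice the signed area is |[(-2)·(-4) − (-7)·3] + [(-7)·(-3) − (-3)·(-4)] + [(-3)·3 − (-2)·(-3)]| = 23, so the area is 23/2.
Along each edge there are gcd(|Δx|,|Δy|)+1 lattice points, so counting each shared vertex once the boundary has gcd(5,7) + gcd(4,1) + gcd(1,6) = 1+1+1 = 3.
By Pick's theorem A = I + B/2 − 1, so I = 23/2 − 3/2 + 1 = 11.

11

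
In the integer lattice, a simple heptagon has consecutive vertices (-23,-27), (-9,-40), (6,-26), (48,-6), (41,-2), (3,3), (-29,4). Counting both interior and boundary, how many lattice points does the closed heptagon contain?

The shoelace formula gives twice the area as |((-23)·(-40) − (-9)·(-27)) + ((-9)·(-26) − 6·(-40)) + (6·(-6) − 48·(-26)) + (48·(-2) − 41·(-6)) + (41·3 − 3·(-2)) + (3·4 − (-29)·3) + ((-29)·(-27) − (-23)·4)| = 3616, so the area is 1808.
The number of boundary lattice points is Σ gcd(|Δx|,|Δy|) = gcd(14,13) + gcd(15,14) + gcd(42,20) + gcd(7,4) + gcd(38,5) + gcd(32,1) + gcd(6,31) = 1+1+2+1+1+1+1 = 8.
Pick's theorem gives I = A − B/2 + 1 = 1808 − 8/2 + 1 = 1805, so the closed region contains I + B = 1805 + 8 = 1813 lattice points.

1813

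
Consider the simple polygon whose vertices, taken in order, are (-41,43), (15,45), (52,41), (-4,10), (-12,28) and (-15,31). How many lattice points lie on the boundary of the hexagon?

Summing gcd(|Δx|,|Δy|) over the edges gives the boundary count: gcd(56,2) + gcd(37,4) + gcd(56,31) + gcd(8,18) + gcd(3,3) + gcd(26,12) = 2+1+1+2+3+2 = 11.

11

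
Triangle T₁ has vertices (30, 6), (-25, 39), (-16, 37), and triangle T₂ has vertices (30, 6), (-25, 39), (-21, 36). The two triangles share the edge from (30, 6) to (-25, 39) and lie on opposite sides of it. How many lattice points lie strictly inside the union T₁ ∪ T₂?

108

The union is the simple quadrilateral with vertices (30, 6), (-16, 37), (-25, 39), (-21, 36) in order.
Using the shoelace formula, 2A = |[30·37 − (-16)·6] + [(-16)·39 − (-25)·37] + [(-25)·36 − (-21)·39] + [(-21)·6 − 30·36]| = 220, so the area is 110.
Along each edge there are gcd(|Δx|,|Δy|)+1 lattice points, so counting each shared vertex once the boundary has gcd(46,31) + gcd(9,2) + gcd(4,3) + gcd(51,30) = 1+1+1+3 = 6.
By Pick's theorem I = A − B/2 + 1 = 110 − 6/2 + 1 = 108.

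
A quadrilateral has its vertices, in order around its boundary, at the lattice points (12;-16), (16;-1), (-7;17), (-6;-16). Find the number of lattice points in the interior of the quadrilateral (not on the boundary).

By the shoelace formula, twice the signed area is |(12·(-1) − 16·(-16)) + (16·17 − (-7)·(-1)) + ((-7)·(-16) − (-6)·17) + ((-6)·(-16) − 12·(-16))| = 1011, so the area is 1011/2.
Along each edge there are gcd(|Δx|,|Δy|)+1 lattice points, so counting each shared vertex once the boundary has gcd(4,15) + gcd(23,18) + gcd(1,33) + gcd(18,0) = 1+1+1+18 = 21.
Pick's theorem gives I = A − B/2 + 1 = 1011/2 − 21/2 + 1 = 496.

496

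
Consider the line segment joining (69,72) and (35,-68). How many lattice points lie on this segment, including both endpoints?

3

The number of lattice points on a segment between lattice points is gcd(|Δx|,|Δy|) + 1 = gcd(34,140) + 1 = 2 + 1 = 3.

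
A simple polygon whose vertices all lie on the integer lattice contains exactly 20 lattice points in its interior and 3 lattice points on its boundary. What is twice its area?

Pick's theorem states A = I + B/2 − 1, so A = 20 + 3/2 − 1 = 41/2.
Hence 2A = 41.

41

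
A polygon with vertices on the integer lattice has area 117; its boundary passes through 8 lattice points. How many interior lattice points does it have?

From Pick's theorem, I = A − B/2 + 1 = 117 − 8/2 + 1 = 114.

114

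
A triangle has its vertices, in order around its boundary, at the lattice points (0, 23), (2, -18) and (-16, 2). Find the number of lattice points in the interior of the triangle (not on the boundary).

348

The shoelace formula gives twice the area as |(0·(-18) − 2·23) + (2·2 − (-16)·(-18)) + ((-16)·23 − 0·2)| = 698, so the area is 349.
The number of boundary lattice points is Σ gcd(|Δx|,|Δy|) = gcd(2,41) + gcd(18,20) + gcd(16,21) = 1+2+1 = 4.
Pick's theorem gives I = A − B/2 + 1 = 349 − 4/2 + 1 = 348.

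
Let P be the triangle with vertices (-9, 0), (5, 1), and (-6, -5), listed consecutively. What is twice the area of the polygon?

By the shoelace formula, twice the signed area is |((-9)·1 − 5·0) + (5·(-5) − (-6)·1) + ((-6)·0 − (-9)·(-5))| = 73, so the area is 73/2.

73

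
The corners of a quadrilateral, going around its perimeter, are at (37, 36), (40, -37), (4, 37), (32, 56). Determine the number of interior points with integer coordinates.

1527

The shoelace formula gives twice the area as |[37·(-37) − 40·36] + [40·37 − 4·(-37)] + [4·56 − 32·37] + [32·36 − 37·56]| = 3061, so the area is 3061/2.
The number of boundary lattice points is Σ gcd(|Δx|,|Δy|) = gcd(3,73) + gcd(36,74) + gcd(28,19) + gcd(5,20) = 1+2+1+5 = 9.
Pick's theorem gives I = A − B/2 + 1 = 3061/2 − 9/2 + 1 = 1527.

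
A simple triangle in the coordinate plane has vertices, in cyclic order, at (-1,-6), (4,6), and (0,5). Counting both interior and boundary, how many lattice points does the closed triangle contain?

By the shoelace formula, twice the signed area is |[(-1)·6 − 4·(-6)] + [4·5 − 0·6] + [0·(-6) − (-1)·5]| = 43, so the area is 43/2.
The number of boundary lattice points is Σ gcd(|Δx|,|Δy|) = gcd(5,12) + gcd(4,1) + gcd(1,11) = 1+1+1 = 3.
Pick's theorem gives I = A − B/2 + 1 = 43/2 − 3/2 + 1 = 21, so the closed region contains I + B = 21 + 3 = 24 lattice points.

24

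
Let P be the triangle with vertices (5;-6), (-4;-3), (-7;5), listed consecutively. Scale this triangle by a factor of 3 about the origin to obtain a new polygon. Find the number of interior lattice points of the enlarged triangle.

The shoelace formula gives twice the area as |[5·(-3) − (-4)·(-6)] + [(-4)·5 − (-7)·(-3)] + [(-7)·(-6) − 5·5]| = 63, so the area is 63/2.
Summing gcd(|Δx|,|Δy|) over the edges gives the boundary count: gcd(9,3) + gcd(3,8) + gcd(12,11) = 3+1+1 = 5.
Scaling by 3 multiplies the area by 3² = 9 (so the new area is 567/2) and multiplies the boundary lattice-point count by 3, giving 15.
By Pick's theorem, the interior count of the dilated polygon is 567/2 − 15/2 + 1 = 277.

277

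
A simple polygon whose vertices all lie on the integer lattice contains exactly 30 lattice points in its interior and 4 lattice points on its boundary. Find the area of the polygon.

By Pick's theorem, A = I + B/2 − 1 = 30 + 4/2 − 1 = 31.

31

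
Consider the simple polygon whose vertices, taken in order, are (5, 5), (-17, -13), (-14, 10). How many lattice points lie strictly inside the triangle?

225

The shoelace formula gives twice the area as |[5·(-13) − (-17)·5] + [(-17)·10 − (-14)·(-13)] + [(-14)·5 − 5·10]| = 452, so the area is 226.
Summing gcd(|Δx|,|Δy|) over the edges gives the boundary count: gcd(22,18) + gcd(3,23) + gcd(19,5) = 2+1+1 = 4.
Pick's theorem gives I = A − B/2 + 1 = 226 − 4/2 + 1 = 225.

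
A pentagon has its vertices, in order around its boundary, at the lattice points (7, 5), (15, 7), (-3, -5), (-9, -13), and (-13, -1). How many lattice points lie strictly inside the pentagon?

By the shoelace formula, twice the signed area is |[7·7 − 15·5] + [15·(-5) − (-3)·7] + [(-3)·(-13) − (-9)·(-5)] + [(-9)·(-1) − (-13)·(-13)] + [(-13)·5 − 7·(-1)]| = 304, so the area is 152.
The number of boundary lattice points is Σ gcd(|Δx|,|Δy|) = gcd(8,2) + gcd(18,12) + gcd(6,8) + gcd(4,12) + gcd(20,6) = 2+6+2+4+2 = 16.
By Pick's theorem A = I + B/2 − 1, so I = 152 − 16/2 + 1 = 145.

145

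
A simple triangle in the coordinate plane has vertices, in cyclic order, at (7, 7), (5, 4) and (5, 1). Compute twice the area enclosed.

Using the shoelace formula, 2A = |(7·4 − 5·7) + (5·1 − 5·4) + (5·7 − 7·1)| = 6, so the area is 3.

6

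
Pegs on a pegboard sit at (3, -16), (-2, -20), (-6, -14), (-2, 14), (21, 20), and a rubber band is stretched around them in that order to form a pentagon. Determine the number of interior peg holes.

Using the shoelace formula, 2A = |[3·(-20) − (-2)·(-16)] + [(-2)·(-14) − (-6)·(-20)] + [(-6)·14 − (-2)·(-14)] + [(-2)·20 − 21·14] + [21·(-16) − 3·20]| = 1026, so the area is 513.
The number of boundary lattice points is Σ gcd(|Δx|,|Δy|) = gcd(5,4) + gcd(4,6) + gcd(4,28) + gcd(23,6) + gcd(18,36) = 1+2+4+1+18 = 26.
Pick's theorem gives I = A − B/2 + 1 = 513 − 26/2 + 1 = 501.

501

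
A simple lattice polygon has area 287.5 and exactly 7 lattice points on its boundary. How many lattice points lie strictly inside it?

From Pick's theorem, I = A − B/2 + 1 = 287.5 − 7/2 + 1 = 285.

285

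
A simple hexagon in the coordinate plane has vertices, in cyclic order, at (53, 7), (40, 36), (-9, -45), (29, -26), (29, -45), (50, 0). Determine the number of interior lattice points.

1849

By the shoelace formula, twice the signed area is |[53·36 − 40·7] + [40·(-45) − (-9)·36] + [(-9)·(-26) − 29·(-45)] + [29·(-45) − 29·(-26)] + [29·0 − 50·(-45)] + [50·7 − 53·0]| = 3740, so the area is 1870.
Summing gcd(|Δx|,|Δy|) over the edges gives the boundary count: gcd(13,29) + gcd(49,81) + gcd(38,19) + gcd(0,19) + gcd(21,45) + gcd(3,7) = 1+1+19+19+3+1 = 44.
Pick's theorem gives I = A − B/2 + 1 = 1870 − 44/2 + 1 = 1849.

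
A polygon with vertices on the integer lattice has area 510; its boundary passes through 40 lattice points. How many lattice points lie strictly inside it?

491

Pick's theorem A = I + B/2 − 1 rearranges to I = A − B/2 + 1 = 510 − 40/2 + 1 = 491.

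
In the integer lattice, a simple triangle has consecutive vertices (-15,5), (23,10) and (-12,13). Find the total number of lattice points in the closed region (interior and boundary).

The shoelace formula gives twice the area as |[(-15)·10 − 23·5] + [23·13 − (-12)·10] + [(-12)·5 − (-15)·13]| = 289, so the area is 144.5.
The number of boundary lattice points is Σ gcd(|Δx|,|Δy|) = gcd(38,5) + gcd(35,3) + gcd(3,8) = 1+1+1 = 3.
Pick's theorem gives I = A − B/2 + 1 = 144.5 − 3/2 + 1 = 144, so the closed region contains I + B = 144 + 3 = 147 lattice points.

147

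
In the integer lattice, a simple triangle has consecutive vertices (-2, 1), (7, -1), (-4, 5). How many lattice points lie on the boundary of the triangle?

Summing gcd(|Δx|,|Δy|) over the edges gives the boundary count: gcd(9,2) + gcd(11,6) + gcd(2,4) = 1+1+2 = 4.

4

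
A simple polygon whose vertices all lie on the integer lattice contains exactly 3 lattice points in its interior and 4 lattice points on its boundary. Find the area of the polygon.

4

By Pick's theorem, A = I + B/2 − 1 = 3 + 4/2 − 1 = 4.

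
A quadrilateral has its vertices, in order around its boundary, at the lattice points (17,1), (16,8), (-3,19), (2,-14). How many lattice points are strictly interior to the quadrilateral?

By the shoelace formula, twice the signed area is |(17·8 − 16·1) + (16·19 − (-3)·8) + ((-3)·(-14) − 2·19) + (2·1 − 17·(-14))| = 692, so the area is 346.
The number of boundary lattice points is Σ gcd(|Δx|,|Δy|) = gcd(1,7) + gcd(19,11) + gcd(5,33) + gcd(15,15) = 1+1+1+15 = 18.
By Pick's theorem A = I + B/2 − 1, so I = 346 − 18/2 + 1 = 338.

338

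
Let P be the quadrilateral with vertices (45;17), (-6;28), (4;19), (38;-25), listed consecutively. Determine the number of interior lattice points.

By the shoelace formula, twice the signed area is |(45·28 − (-6)·17) + ((-6)·19 − 4·28) + (4·(-25) − 38·19) + (38·17 − 45·(-25))| = 2085, so the area is 2085/2.
The number of boundary lattice points is Σ gcd(|Δx|,|Δy|) = gcd(51,11) + gcd(10,9) + gcd(34,44) + gcd(7,42) = 1+1+2+7 = 11.
By Pick's theorem A = I + B/2 − 1, so I = 2085/2 − 11/2 + 1 = 1038.

1038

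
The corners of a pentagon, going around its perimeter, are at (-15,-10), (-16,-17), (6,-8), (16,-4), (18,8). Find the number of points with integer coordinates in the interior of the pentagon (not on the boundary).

281

By the shoelace formula, twice the signed area is |[(-15)·(-17) − (-16)·(-10)] + [(-16)·(-8) − 6·(-17)] + [6·(-4) − 16·(-8)] + [16·8 − 18·(-4)] + [18·(-10) − (-15)·8]| = 569, so the area is 284.5.
Summing gcd(|Δx|,|Δy|) over the edges gives the boundary count: gcd(1,7) + gcd(22,9) + gcd(10,4) + gcd(2,12) + gcd(33,18) = 1+1+2+2+3 = 9.
Pick's theorem gives I = A − B/2 + 1 = 284.5 − 9/2 + 1 = 281.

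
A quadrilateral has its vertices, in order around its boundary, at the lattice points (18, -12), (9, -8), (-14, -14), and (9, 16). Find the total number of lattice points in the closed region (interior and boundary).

387

Using the shoelace formula, 2A = |(18·(-8) − 9·(-12)) + (9·(-14) − (-14)·(-8)) + ((-14)·16 − 9·(-14)) + (9·(-12) − 18·16)| = 768, so the area is 384.
The number of boundary lattice points is Σ gcd(|Δx|,|Δy|) = gcd(9,4) + gcd(23,6) + gcd(23,30) + gcd(9,28) = 1+1+1+1 = 4.
Pick's theorem gives I = A − B/2 + 1 = 384 − 4/2 + 1 = 383, so the closed region contains I + B = 383 + 4 = 387 lattice points.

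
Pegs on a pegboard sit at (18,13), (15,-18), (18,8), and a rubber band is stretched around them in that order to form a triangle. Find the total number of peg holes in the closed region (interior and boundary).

Using the shoelace formula, 2A = |(18·(-18) − 15·13) + (15·8 − 18·(-18)) + (18·13 − 18·8)| = 15, so the area is 15/2.
Along each edge there are gcd(|Δx|,|Δy|)+1 lattice points, so counting each shared vertex once the boundary has gcd(3,31) + gcd(3,26) + gcd(0,5) = 1+1+5 = 7.
Pick's theorem gives I = A − B/2 + 1 = 15/2 − 7/2 + 1 = 5, so the closed region contains I + B = 5 + 7 = 12 lattice points.

12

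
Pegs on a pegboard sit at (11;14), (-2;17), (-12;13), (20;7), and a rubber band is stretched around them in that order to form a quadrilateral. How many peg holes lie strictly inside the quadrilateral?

124

By the shoelace formula, twice the signed area is |[11·17 − (-2)·14] + [(-2)·13 − (-12)·17] + [(-12)·7 − 20·13] + [20·14 − 11·7]| = 252, so the area is 126.
Summing gcd(|Δx|,|Δy|) over the edges gives the boundary count: gcd(13,3) + gcd(10,4) + gcd(32,6) + gcd(9,7) = 1+2+2+1 = 6.
Pick's theorem gives I = A − B/2 + 1 = 126 − 6/2 + 1 = 124.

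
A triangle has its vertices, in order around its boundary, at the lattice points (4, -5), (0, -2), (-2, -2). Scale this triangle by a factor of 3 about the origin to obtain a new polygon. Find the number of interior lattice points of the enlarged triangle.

Using the shoelace formula, 2A = |[4·(-2) − 0·(-5)] + [0·(-2) − (-2)·(-2)] + [(-2)·(-5) − 4·(-2)]| = 6, so the area is 3.
Summing gcd(|Δx|,|Δy|) over the edges gives the boundary count: gcd(4,3) + gcd(2,0) + gcd(6,3) = 1+2+3 = 6.
Scaling by 3 multiplies the area by 3² = 9 (so the new area is 27) and multiplies the boundary lattice-point count by 3, giving 18.
By Pick's theorem, the interior count of the dilated polygon is 27 − 18/2 + 1 = 19.

19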